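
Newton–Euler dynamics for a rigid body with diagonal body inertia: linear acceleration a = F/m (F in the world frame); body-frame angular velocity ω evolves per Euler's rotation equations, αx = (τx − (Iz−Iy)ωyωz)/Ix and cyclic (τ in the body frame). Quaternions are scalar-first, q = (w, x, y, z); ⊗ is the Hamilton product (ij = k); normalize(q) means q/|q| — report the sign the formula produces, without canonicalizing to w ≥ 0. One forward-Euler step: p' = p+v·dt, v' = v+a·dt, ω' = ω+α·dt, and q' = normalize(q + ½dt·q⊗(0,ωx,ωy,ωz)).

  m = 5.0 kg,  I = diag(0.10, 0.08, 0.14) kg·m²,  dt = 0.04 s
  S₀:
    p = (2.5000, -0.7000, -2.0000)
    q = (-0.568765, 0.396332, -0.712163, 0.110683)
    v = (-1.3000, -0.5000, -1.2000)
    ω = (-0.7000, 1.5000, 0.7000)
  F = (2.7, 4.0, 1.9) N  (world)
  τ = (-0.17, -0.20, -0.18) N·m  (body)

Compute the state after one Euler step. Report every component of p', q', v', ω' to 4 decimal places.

new position p' = (2.4480, -0.7200, -2.0480)
new velocity v' = (-1.2784, -0.4680, -1.1848)
(τ − ω×Iω)/I = (-2.3300, -2.7450, -1.4357)
ω' = ω + α·dt = (-0.7932, 1.3902, 0.6426)
q⊗(0,ω) = (1.2681988, -0.2664031, -1.2080580, -0.3021516)
q' = normalize(q + ½dt·q⊗(0,ω)) = (-0.5431, 0.3908, -0.7358, 0.1046)

p' = (2.4480, -0.7200, -2.0480)
q' = (-0.5431, 0.3908, -0.7358, 0.1046)
v' = (-1.2784, -0.4680, -1.1848)
ω' = (-0.7932, 1.3902, 0.6426)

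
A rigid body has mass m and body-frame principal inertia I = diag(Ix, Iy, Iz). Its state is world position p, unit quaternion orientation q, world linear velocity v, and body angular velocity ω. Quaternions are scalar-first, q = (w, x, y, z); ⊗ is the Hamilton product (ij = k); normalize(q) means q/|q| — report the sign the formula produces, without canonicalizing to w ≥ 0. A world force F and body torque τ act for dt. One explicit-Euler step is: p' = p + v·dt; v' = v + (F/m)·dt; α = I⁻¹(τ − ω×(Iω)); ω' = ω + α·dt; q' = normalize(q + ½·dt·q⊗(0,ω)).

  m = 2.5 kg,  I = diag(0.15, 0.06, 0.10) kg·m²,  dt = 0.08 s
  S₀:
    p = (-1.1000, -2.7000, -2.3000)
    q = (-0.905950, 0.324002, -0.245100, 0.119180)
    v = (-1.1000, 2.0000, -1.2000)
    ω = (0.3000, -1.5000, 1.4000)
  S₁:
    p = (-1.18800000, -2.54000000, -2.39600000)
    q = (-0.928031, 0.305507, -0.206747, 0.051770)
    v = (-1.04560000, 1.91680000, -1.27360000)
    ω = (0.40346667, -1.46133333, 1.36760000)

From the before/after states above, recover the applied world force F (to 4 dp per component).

F = (1.7000, -2.6000, -2.3000)

velocity change Δv = (0.05440000, -0.08320000, -0.07360000)
applied force F = (1.7000, -2.6000, -2.3000)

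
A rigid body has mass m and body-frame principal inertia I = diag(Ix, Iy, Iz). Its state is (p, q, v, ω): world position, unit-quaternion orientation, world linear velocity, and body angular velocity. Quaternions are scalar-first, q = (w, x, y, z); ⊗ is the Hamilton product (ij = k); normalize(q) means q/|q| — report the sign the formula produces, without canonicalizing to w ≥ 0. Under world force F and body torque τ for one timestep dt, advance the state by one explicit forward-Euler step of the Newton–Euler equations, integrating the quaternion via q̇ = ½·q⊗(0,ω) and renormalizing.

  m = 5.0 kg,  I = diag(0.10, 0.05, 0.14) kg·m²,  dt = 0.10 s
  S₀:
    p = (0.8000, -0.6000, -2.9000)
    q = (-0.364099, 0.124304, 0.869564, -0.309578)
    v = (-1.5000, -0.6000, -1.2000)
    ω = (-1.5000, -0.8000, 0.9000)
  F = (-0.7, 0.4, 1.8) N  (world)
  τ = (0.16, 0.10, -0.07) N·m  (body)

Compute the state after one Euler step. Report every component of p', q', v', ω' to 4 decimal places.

p' = (0.6500, -0.6600, -3.0200)
q' = (-0.3047, 0.1775, 0.8976, -0.2645)
v' = (-1.5140, -0.5920, -1.1640)
ω' = (-1.2752, -0.7080, 0.8929)

a = (-0.1400, 0.0800, 0.3600)
p' = p + v·dt = (0.6500, -0.6600, -3.0200)
new velocity v' = (-1.5140, -0.5920, -1.1640)
angular accel α = (2.2480, 0.9200, -0.0714)
ω' = ω + α·dt = (-1.2752, -0.7080, 0.8929)
2q̇ = q⊗(0,ω) = (1.1607274, 1.0810937, 0.6437726, 0.8772137)
updated quaternion q' = (-0.3047, 0.1775, 0.8976, -0.2645)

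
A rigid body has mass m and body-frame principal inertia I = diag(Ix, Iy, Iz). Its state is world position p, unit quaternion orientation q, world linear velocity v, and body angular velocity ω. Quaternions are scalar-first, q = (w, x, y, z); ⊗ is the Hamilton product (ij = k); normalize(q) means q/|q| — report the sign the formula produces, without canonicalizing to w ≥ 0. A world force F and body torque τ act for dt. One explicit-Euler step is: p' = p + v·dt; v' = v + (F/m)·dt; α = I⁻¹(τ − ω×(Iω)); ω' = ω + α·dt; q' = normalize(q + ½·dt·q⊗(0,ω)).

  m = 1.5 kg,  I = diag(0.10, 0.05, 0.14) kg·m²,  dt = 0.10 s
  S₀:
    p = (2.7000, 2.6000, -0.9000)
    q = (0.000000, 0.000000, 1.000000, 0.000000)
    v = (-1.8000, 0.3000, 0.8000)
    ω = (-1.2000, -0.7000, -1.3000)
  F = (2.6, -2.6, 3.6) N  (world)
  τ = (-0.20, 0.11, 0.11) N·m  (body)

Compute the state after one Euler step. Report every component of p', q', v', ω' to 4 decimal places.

a = F/m = (1.7333, -1.7333, 2.4000)
new position p' = (2.5200, 2.6300, -0.8200)
new velocity v' = (-1.6267, 0.1267, 1.0400)
ω×(Iω) gyroscopic = (0.0819, -0.0624, -0.0420)
(τ − ω×Iω)/I = (-2.8190, 3.4480, 1.0857)
new body rate ω' = (-1.4819, -0.3552, -1.1914)
2q̇ = q⊗(0,ω) = (0.7000000, -1.3000000, 0.0000000, 1.2000000)
q' = normalize(q + ½dt·q⊗(0,ω)) = (0.0348, -0.0647, 0.9955, 0.0597)

p' = (2.5200, 2.6300, -0.8200)
q' = (0.0348, -0.0647, 0.9955, 0.0597)
v' = (-1.6267, 0.1267, 1.0400)
ω' = (-1.4819, -0.3552, -1.1914)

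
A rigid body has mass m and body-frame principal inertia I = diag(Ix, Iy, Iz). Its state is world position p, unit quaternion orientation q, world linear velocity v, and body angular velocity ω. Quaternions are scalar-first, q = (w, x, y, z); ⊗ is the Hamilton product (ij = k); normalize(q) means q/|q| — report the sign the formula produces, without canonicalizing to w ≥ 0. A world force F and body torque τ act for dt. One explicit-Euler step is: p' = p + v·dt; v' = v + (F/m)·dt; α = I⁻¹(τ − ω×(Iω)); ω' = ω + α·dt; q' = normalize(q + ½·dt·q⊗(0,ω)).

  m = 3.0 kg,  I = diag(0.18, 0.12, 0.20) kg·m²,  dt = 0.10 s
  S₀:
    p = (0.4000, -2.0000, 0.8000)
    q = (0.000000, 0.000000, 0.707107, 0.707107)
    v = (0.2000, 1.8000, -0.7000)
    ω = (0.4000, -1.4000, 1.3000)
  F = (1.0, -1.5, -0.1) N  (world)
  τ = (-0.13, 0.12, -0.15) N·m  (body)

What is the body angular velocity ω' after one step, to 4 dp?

ω' = (0.4087, -1.2913, 1.2082)

gyro term ω×Iω = (-0.1456, -0.0104, 0.0336)
angular accel α = (0.0867, 1.0867, -0.9180)
ω + α·dt = (0.4087, -1.2913, 1.2082)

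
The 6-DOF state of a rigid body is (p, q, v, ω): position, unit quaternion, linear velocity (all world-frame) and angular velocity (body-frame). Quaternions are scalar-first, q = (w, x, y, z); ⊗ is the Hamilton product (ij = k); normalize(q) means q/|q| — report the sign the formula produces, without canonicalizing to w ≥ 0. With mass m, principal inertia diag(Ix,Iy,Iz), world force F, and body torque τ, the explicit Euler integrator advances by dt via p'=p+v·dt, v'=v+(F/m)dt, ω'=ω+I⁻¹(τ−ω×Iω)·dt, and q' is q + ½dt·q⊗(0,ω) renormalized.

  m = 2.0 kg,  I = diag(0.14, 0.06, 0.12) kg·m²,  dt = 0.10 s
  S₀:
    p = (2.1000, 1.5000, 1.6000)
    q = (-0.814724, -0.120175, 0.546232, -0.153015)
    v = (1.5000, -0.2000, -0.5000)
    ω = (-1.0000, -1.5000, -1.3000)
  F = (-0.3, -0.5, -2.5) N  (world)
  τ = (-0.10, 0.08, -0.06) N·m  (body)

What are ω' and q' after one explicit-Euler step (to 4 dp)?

ω' = (-1.1550, -1.4100, -1.2500)
q' = (-0.7849, -0.1256, 0.6035, -0.0633)

ω×(Iω) gyroscopic = (0.1170, 0.0260, -0.1200)
angular accel α = (-1.5500, 0.9000, 0.5000)
ω + α·dt = (-1.1550, -1.4100, -1.2500)
2q̇ = q⊗(0,ω) = (0.5002535, -0.1249001, 1.2188735, 1.7856357)
q' = normalize(q + ½dt·q⊗(0,ω)) = (-0.7849, -0.1256, 0.6035, -0.0633)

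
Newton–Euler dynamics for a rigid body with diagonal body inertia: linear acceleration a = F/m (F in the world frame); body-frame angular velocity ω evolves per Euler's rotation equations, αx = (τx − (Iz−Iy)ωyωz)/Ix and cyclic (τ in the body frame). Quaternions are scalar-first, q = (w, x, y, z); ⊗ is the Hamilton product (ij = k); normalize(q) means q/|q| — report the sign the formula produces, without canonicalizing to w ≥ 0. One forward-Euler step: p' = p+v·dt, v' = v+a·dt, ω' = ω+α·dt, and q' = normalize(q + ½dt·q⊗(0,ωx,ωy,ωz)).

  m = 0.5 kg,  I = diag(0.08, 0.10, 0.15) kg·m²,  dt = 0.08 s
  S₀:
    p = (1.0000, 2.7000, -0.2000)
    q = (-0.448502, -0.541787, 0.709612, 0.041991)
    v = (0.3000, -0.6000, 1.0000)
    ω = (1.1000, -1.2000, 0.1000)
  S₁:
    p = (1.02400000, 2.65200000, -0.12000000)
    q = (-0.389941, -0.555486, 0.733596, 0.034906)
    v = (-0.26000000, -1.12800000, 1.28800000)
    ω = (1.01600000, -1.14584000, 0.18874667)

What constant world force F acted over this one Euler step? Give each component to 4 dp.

v₁ − v₀ = (-0.56000000, -0.52800000, 0.28800000)
m·(v₁−v₀)/dt = (-3.5000, -3.3000, 1.8000)

F = (-3.5000, -3.3000, 1.8000)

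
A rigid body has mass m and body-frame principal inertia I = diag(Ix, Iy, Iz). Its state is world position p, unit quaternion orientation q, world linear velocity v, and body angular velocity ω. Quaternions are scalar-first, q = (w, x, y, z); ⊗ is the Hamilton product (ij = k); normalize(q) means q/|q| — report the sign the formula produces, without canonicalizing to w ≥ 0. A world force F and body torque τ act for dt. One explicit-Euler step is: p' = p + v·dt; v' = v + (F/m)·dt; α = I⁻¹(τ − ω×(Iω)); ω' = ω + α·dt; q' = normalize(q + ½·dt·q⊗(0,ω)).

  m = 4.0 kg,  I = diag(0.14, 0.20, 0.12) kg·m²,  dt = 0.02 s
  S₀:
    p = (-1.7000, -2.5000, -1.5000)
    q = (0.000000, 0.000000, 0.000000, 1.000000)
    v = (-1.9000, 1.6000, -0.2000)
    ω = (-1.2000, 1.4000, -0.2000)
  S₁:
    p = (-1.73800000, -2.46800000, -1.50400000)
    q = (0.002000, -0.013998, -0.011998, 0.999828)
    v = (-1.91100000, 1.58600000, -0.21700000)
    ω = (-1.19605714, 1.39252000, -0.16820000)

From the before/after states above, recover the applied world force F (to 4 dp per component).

F = (-2.2000, -2.8000, -3.4000)

v₁ − v₀ = (-0.01100000, -0.01400000, -0.01700000)
applied force F = (-2.2000, -2.8000, -3.4000)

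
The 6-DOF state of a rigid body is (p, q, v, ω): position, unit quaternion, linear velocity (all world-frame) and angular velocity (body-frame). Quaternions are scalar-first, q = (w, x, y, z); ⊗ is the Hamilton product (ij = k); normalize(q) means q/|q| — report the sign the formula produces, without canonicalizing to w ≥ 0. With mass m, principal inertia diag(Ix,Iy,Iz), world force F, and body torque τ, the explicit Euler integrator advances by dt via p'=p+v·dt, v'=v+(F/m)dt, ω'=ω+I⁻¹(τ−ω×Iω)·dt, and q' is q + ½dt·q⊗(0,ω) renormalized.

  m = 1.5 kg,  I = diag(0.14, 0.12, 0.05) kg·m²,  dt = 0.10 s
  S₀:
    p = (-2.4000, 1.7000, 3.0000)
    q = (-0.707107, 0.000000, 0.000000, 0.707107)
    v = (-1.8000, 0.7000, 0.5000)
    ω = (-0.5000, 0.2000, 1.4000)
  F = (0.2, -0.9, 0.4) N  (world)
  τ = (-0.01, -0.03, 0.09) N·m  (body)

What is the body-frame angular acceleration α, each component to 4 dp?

gyro term ω×Iω = (-0.0196, -0.0630, 0.0020)
α = I⁻¹(τ − ω×Iω) = (0.0686, 0.2750, 1.7600)

α = (0.0686, 0.2750, 1.7600)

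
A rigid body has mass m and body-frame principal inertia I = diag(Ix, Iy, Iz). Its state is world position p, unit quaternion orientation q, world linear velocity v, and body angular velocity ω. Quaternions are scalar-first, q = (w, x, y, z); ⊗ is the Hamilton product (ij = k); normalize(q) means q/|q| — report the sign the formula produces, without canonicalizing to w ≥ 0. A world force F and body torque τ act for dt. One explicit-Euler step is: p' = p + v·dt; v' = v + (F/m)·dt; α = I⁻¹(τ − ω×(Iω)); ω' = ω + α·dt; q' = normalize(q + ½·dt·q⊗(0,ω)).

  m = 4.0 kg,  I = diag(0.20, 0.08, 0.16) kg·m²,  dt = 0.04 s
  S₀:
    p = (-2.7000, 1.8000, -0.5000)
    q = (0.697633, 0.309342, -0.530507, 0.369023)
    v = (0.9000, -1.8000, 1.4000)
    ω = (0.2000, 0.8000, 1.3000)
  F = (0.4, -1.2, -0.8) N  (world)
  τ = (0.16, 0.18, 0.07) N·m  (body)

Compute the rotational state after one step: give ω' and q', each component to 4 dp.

ω' = (0.2154, 0.8848, 1.3223)
q' = (0.6950, 0.2923, -0.5257, 0.3940)

ω×(Iω) gyroscopic = (0.0832, 0.0104, -0.0192)
angular accel α = (0.3840, 2.1200, 0.5575)
ω' = ω + α·dt = (0.2154, 0.8848, 1.3223)
q⊗(0,ω) = (-0.1171927, -0.8453509, 0.2297664, 1.2604979)
q' = normalize(q + ½dt·q⊗(0,ω)) = (0.6950, 0.2923, -0.5257, 0.3940)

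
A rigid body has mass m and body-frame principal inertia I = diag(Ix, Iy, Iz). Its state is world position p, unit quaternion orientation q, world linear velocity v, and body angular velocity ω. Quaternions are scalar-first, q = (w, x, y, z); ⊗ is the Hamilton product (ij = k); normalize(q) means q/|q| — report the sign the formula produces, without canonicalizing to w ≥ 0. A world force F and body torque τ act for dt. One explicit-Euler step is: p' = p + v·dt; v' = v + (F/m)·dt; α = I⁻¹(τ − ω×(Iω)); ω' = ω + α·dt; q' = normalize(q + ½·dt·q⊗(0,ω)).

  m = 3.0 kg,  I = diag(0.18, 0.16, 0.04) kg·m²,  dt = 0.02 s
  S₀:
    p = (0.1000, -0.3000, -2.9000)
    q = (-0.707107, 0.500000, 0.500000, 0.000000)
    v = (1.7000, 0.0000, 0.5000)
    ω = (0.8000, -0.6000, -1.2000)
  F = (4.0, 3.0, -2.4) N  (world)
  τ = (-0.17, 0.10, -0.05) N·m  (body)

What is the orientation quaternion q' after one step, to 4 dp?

q' = (-0.7080, 0.4883, 0.5102, 0.0015)

q⊗(0,ω) = (-0.1000000, -1.1656856, 1.0242642, 0.1485284)
q' = normalize(q + ½dt·q⊗(0,ω)) = (-0.7080, 0.4883, 0.5102, 0.0015)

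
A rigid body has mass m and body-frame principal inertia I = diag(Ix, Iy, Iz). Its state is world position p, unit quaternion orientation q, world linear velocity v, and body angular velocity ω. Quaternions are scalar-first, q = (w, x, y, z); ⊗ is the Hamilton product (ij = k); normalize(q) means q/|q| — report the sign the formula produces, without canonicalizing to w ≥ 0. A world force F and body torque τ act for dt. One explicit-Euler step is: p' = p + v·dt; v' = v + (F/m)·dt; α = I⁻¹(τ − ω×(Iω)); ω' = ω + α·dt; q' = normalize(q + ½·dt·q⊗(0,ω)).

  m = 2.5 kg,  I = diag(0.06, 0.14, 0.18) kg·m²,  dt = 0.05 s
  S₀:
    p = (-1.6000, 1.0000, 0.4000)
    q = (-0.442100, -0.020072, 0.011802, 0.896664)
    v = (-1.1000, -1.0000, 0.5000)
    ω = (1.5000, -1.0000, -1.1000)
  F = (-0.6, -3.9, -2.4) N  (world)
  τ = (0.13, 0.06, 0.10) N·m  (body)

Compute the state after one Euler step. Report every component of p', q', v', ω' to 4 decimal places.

p' = (-1.6550, 0.9500, 0.4250)
q' = (-0.4158, -0.0145, 0.0558, 0.9076)
v' = (-1.1120, -1.0780, 0.4520)
ω' = (1.5717, -1.0493, -1.0389)

a = (-0.2400, -1.5600, -0.9600)
p + v·dt = (-1.6550, 0.9500, 0.4250)
v' = v + a·dt = (-1.1120, -1.0780, 0.4520)
α = I⁻¹(τ − ω×Iω) = (1.4333, -0.9857, 1.2222)
ω + α·dt = (1.5717, -1.0493, -1.0389)
Hamilton product q⊗(0,ω) = (1.0282404, 0.2205318, 1.7650168, 0.4886790)
q' = normalize(q + ½dt·q⊗(0,ω)) = (-0.4158, -0.0145, 0.0558, 0.9076)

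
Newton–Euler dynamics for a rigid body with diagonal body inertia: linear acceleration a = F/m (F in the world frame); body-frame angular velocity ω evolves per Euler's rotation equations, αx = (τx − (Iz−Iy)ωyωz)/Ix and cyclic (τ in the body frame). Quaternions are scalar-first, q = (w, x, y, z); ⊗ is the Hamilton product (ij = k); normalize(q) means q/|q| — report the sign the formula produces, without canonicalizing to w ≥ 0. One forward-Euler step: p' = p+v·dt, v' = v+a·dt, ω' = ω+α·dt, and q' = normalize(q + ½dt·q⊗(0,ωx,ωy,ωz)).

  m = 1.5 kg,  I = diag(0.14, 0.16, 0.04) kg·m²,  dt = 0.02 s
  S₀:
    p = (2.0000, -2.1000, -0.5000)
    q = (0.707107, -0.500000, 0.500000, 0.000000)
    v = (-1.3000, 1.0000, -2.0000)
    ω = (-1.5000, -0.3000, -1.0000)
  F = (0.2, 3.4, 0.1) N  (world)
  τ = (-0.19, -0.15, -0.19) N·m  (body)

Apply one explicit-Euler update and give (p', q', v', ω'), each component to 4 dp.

gyro term ω×Iω = (-0.0360, 0.1500, 0.0090)
α = I⁻¹(τ − ω×Iω) = (-1.1000, -1.8750, -4.9750)
new body rate ω' = (-1.5220, -0.3375, -1.0995)
Hamilton product q⊗(0,ω) = (-0.6000000, -1.5606605, -0.7121321, 0.1928930)
q + ½dt·q⊗(0,ω), renormalized = (0.7010, -0.5155, 0.4928, 0.0019)
a = (0.1333, 2.2667, 0.0667)
new position p' = (1.9740, -2.0800, -0.5400)
new velocity v' = (-1.2973, 1.0453, -1.9987)

p' = (1.9740, -2.0800, -0.5400)
q' = (0.7010, -0.5155, 0.4928, 0.0019)
v' = (-1.2973, 1.0453, -1.9987)
ω' = (-1.5220, -0.3375, -1.0995)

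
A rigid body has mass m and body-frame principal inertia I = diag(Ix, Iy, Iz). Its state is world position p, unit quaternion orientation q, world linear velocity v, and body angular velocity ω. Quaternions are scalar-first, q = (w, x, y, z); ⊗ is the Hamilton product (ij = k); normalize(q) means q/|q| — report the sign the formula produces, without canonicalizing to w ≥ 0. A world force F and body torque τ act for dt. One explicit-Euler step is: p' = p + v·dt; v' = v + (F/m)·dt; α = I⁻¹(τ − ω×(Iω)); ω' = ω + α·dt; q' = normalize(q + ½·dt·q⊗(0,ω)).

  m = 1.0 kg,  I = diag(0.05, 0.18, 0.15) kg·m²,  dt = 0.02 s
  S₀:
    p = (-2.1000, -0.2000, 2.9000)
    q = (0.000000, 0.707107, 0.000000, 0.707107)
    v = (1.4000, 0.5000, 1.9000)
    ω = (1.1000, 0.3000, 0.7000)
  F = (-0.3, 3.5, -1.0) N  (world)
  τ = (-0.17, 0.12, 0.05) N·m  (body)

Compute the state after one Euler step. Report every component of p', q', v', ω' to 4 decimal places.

p + v·dt = (-2.0720, -0.1900, 2.9380)
new velocity v' = (1.3940, 0.5700, 1.8800)
gyro term ω×Iω = (-0.0063, -0.0770, 0.0429)
α = I⁻¹(τ − ω×Iω) = (-3.2740, 1.0944, 0.0473)
new body rate ω' = (1.0345, 0.3219, 0.7009)
q⊗(0,ω) = (-1.2727926, -0.2121321, 0.2828428, 0.2121321)
updated quaternion q' = (-0.0127, 0.7049, 0.0028, 0.7092)

p' = (-2.0720, -0.1900, 2.9380)
q' = (-0.0127, 0.7049, 0.0028, 0.7092)
v' = (1.3940, 0.5700, 1.8800)
ω' = (1.0345, 0.3219, 0.7009)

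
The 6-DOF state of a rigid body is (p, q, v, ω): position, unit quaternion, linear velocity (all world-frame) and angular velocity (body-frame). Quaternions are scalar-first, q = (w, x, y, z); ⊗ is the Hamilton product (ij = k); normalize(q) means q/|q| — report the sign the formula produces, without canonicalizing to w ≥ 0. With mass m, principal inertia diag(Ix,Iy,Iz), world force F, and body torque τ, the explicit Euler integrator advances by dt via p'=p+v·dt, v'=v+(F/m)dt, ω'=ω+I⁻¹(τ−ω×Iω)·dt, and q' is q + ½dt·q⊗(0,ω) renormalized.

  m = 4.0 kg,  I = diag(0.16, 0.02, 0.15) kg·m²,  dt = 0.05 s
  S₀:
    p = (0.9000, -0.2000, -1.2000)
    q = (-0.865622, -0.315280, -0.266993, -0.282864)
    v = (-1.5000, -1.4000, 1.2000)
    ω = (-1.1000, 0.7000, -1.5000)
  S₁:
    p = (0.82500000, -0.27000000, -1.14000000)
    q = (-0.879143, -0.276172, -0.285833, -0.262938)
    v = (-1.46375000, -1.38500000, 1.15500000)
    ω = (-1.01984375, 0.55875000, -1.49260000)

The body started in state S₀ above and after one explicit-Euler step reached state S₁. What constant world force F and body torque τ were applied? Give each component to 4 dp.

Δv = v₁−v₀ = (0.03625000, 0.01500000, -0.04500000)
F = m·Δv/dt = (2.9000, 1.2000, -3.6000)
ω₁ − ω₀ = (0.08015625, -0.14125000, 0.00740000)
applied torque τ = (0.1200, -0.0400, 0.1300)

F = (2.9000, 1.2000, -3.6000)
τ = (0.1200, -0.0400, 0.1300)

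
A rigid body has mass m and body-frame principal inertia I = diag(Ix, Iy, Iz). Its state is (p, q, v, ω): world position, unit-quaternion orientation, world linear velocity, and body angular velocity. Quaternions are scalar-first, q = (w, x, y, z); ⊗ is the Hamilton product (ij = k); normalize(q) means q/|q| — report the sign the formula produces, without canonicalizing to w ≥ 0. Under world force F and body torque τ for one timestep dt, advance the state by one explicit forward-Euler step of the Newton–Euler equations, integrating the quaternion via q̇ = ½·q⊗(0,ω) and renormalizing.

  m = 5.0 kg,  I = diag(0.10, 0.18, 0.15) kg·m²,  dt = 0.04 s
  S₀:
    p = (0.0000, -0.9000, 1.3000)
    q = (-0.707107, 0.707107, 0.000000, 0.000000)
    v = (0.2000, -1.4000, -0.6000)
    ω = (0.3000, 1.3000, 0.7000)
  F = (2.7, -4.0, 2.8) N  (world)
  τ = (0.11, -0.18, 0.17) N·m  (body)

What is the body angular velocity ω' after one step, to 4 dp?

ω' = (0.3549, 1.2623, 0.7370)

gyro term ω×Iω = (-0.0273, -0.0105, 0.0312)
(τ − ω×Iω)/I = (1.3730, -0.9417, 0.9253)
new body rate ω' = (0.3549, 1.2623, 0.7370)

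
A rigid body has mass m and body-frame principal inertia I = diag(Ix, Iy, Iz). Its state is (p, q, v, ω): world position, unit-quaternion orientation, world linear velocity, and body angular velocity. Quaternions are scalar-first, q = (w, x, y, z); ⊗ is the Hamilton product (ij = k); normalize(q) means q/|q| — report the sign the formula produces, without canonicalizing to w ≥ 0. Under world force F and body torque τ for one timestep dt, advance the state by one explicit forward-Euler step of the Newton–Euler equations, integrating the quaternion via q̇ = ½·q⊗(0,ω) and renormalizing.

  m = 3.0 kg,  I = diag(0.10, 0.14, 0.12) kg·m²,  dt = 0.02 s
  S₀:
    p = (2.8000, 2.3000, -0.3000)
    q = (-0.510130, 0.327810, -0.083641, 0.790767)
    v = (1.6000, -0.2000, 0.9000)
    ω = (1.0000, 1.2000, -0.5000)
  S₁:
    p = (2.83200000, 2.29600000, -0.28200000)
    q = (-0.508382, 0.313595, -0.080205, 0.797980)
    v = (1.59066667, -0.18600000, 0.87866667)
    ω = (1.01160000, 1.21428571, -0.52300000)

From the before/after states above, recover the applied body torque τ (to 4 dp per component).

τ = (0.0700, 0.1100, -0.0900)

rate change Δω = (0.01160000, 0.01428571, -0.02300000)
ω₀×(Iω₀) = (0.0120, 0.0100, 0.0480)
I·α + gyro = (0.0700, 0.1100, -0.0900)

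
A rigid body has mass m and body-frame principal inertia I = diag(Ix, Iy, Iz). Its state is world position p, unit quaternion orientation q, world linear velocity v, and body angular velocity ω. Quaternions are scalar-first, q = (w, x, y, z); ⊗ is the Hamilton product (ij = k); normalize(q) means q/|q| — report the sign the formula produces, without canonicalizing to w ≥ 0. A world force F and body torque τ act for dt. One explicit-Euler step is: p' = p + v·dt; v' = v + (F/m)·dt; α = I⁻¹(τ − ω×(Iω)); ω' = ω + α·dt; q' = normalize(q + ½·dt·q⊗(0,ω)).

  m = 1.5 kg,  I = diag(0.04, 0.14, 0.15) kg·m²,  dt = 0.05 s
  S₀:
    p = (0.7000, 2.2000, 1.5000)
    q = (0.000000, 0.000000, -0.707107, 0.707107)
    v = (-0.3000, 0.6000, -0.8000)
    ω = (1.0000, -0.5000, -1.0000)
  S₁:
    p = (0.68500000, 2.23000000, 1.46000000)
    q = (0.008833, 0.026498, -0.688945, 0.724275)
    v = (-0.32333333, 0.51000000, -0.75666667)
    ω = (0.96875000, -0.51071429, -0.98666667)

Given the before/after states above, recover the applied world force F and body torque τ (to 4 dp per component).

Δv = v₁−v₀ = (-0.02333333, -0.09000000, 0.04333333)
F = m·Δv/dt = (-0.7000, -2.7000, 1.3000)
ω₁ − ω₀ = (-0.03125000, -0.01071429, 0.01333333)
gyro term ω₀×Iω₀ = (0.0050, 0.1100, -0.0500)
applied torque τ = (-0.0200, 0.0800, -0.0100)

F = (-0.7000, -2.7000, 1.3000)
τ = (-0.0200, 0.0800, -0.0100)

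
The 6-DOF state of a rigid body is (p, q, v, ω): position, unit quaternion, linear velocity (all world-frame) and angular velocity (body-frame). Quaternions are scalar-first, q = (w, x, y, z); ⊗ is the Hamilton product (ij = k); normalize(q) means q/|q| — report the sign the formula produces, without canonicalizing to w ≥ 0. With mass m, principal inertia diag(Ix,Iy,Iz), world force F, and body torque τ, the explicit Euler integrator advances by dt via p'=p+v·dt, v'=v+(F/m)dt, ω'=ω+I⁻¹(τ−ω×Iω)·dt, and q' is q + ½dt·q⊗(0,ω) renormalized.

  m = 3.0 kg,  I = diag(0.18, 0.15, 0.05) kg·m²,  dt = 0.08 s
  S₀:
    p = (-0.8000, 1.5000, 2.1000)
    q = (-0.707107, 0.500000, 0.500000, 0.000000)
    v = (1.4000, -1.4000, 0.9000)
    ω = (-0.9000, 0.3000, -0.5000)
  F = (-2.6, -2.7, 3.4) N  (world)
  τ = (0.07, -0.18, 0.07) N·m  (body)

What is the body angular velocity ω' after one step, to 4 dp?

ω' = (-0.8756, 0.1728, -0.4010)

gyro term ω×Iω = (0.0150, 0.0585, 0.0081)
α = I⁻¹(τ − ω×Iω) = (0.3056, -1.5900, 1.2380)
new body rate ω' = (-0.8756, 0.1728, -0.4010)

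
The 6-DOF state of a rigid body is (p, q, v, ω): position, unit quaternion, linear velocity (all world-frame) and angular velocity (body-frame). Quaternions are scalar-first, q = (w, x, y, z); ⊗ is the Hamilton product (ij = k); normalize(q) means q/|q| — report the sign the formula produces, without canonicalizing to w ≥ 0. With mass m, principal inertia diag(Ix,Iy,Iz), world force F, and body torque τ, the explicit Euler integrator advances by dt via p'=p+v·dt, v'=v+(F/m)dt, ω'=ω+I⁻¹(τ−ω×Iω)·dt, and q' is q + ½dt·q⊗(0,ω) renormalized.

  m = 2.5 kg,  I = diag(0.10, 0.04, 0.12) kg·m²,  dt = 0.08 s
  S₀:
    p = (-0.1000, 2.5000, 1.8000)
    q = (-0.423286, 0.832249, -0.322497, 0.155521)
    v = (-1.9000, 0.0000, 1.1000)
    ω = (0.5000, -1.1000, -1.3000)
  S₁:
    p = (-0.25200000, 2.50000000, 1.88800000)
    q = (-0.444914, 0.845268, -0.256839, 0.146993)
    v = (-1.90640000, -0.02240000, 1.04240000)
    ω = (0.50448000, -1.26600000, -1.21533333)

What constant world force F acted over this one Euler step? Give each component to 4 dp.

F = (-0.2000, -0.7000, -1.8000)

velocity change Δv = (-0.00640000, -0.02240000, -0.05760000)
F = m·Δv/dt = (-0.2000, -0.7000, -1.8000)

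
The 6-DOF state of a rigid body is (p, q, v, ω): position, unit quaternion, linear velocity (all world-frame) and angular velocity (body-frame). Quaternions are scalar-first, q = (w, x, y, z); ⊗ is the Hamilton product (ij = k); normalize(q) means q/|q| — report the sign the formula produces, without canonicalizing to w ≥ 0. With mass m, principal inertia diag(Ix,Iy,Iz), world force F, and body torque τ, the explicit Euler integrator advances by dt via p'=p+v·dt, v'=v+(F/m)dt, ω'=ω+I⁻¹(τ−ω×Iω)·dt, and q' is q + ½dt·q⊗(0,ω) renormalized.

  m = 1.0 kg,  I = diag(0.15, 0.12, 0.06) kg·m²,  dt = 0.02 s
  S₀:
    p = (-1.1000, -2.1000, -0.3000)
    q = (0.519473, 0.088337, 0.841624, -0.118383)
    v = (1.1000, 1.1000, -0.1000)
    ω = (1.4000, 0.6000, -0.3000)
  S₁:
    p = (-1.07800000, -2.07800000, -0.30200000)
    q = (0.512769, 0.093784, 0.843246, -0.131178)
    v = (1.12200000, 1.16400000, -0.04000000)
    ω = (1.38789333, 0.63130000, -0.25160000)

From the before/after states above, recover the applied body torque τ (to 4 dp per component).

τ = (-0.0800, 0.1500, 0.1200)

rate change Δω = (-0.01210667, 0.03130000, 0.04840000)
precession coupling = (0.0108, -0.0378, -0.0252)
τ = I·(Δω/dt) + ω₀×(Iω₀) = (-0.0800, 0.1500, 0.1200)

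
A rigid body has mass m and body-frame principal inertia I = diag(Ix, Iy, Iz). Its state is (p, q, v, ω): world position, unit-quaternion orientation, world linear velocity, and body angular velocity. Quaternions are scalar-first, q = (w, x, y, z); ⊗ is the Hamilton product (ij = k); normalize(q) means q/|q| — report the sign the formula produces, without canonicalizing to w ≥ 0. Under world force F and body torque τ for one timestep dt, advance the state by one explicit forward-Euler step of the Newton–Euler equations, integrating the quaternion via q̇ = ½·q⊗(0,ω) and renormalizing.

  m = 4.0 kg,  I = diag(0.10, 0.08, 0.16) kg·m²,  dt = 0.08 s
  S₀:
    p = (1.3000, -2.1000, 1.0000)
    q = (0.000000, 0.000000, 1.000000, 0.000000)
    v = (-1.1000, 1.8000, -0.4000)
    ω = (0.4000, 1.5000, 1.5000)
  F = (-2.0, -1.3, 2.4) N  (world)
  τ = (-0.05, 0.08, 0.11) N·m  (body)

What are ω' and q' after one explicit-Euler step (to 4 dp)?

ω' = (0.2160, 1.6160, 1.5610)
q' = (-0.0598, 0.0598, 0.9963, -0.0159)

ω×(Iω) gyroscopic = (0.1800, -0.0360, -0.0120)
angular accel α = (-2.3000, 1.4500, 0.7625)
new body rate ω' = (0.2160, 1.6160, 1.5610)
Hamilton product q⊗(0,ω) = (-1.5000000, 1.5000000, 0.0000000, -0.4000000)
updated quaternion q' = (-0.0598, 0.0598, 0.9963, -0.0159)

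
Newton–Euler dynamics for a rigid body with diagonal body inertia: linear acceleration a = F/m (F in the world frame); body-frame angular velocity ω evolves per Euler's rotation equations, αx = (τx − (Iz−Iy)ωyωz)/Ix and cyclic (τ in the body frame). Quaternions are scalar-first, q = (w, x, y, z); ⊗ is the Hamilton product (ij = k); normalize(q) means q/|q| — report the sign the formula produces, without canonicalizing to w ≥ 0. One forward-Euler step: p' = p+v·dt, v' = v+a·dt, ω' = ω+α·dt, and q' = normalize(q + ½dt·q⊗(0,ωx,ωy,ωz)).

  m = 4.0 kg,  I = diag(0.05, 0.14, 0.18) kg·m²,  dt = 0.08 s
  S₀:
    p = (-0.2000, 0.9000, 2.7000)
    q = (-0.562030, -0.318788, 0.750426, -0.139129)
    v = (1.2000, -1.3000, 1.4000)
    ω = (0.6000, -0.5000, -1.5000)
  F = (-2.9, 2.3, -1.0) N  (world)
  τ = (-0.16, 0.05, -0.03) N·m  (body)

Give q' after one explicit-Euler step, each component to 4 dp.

q' = (-0.5465, -0.3792, 0.7375, -0.1168)

2q̇ = q⊗(0,ω) = (0.3577923, -1.5324215, -0.2806444, 0.5521834)
q + ½dt·q⊗(0,ω), renormalized = (-0.5465, -0.3792, 0.7375, -0.1168)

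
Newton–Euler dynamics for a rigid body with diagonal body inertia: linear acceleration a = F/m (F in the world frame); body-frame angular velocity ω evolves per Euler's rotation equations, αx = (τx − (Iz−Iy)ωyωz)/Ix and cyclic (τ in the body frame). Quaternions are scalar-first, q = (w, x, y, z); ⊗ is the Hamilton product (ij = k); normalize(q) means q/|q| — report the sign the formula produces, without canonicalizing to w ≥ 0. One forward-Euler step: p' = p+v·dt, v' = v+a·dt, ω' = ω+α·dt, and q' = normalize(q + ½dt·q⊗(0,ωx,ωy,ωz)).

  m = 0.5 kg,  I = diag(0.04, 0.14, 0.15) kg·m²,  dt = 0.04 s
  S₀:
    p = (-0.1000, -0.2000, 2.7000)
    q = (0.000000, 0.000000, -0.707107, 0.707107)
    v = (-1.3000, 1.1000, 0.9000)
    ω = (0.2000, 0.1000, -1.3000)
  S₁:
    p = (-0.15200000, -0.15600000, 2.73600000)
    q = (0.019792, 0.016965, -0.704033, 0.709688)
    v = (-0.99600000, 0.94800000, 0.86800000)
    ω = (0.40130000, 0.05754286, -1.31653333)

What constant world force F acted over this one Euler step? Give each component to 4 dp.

velocity change Δv = (0.30400000, -0.15200000, -0.03200000)
F = m·Δv/dt = (3.8000, -1.9000, -0.4000)

F = (3.8000, -1.9000, -0.4000)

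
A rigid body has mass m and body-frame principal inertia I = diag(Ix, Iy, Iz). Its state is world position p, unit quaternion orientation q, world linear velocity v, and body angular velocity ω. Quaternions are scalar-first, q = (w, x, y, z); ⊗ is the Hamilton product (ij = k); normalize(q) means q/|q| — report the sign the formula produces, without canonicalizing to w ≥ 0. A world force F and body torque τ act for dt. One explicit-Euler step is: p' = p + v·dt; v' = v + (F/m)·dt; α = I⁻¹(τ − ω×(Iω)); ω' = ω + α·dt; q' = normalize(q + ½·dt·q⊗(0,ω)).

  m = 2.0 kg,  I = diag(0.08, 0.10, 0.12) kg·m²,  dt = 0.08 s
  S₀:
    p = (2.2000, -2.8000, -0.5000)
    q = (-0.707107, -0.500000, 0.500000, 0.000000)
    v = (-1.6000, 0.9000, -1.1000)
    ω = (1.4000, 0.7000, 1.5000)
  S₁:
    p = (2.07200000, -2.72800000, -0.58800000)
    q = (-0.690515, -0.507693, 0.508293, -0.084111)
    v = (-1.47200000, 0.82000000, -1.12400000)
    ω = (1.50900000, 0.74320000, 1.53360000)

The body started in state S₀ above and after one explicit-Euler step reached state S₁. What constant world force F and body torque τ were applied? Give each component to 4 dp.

ω₁ − ω₀ = (0.10900000, 0.04320000, 0.03360000)
precession coupling = (0.0210, -0.0840, 0.0196)
applied torque τ = (0.1300, -0.0300, 0.0700)
velocity change Δv = (0.12800000, -0.08000000, -0.02400000)
m·(v₁−v₀)/dt = (3.2000, -2.0000, -0.6000)

F = (3.2000, -2.0000, -0.6000)
τ = (0.1300, -0.0300, 0.0700)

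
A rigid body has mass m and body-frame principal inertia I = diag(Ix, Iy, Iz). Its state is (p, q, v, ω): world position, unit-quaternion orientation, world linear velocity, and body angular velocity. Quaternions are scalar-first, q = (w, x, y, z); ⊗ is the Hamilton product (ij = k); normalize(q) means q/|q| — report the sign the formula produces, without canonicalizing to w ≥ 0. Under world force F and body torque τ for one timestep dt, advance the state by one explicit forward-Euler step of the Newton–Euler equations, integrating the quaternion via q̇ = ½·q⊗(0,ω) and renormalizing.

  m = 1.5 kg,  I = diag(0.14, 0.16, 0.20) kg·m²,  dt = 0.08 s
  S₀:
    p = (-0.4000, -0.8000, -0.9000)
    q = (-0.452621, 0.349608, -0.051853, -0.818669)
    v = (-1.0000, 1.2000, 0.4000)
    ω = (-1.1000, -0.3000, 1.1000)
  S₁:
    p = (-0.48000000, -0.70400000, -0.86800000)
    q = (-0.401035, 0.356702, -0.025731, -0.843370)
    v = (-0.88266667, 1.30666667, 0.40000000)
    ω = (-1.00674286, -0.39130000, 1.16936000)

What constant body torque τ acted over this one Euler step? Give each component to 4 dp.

τ = (0.1500, -0.1100, 0.1800)

ω₁ − ω₀ = (0.09325714, -0.09130000, 0.06936000)
ω₀×(Iω₀) = (-0.0132, 0.0726, 0.0066)
I·α + gyro = (0.1500, -0.1100, 0.1800)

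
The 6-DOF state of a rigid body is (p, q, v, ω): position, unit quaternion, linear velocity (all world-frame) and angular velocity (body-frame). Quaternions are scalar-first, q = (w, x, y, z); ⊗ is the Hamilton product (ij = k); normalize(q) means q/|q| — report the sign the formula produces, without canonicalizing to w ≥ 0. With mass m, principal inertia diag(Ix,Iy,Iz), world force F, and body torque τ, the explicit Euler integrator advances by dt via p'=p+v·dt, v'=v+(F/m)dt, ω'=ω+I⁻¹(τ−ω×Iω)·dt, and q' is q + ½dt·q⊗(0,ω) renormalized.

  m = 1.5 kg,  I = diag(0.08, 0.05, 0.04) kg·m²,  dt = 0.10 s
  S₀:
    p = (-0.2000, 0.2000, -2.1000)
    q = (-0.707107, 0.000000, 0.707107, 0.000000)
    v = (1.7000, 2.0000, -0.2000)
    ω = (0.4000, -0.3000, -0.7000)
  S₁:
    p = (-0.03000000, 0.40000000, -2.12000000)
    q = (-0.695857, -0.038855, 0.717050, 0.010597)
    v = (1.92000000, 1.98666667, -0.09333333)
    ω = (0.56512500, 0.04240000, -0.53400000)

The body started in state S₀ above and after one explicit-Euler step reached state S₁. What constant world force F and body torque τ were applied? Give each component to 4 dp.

F = (3.3000, -0.2000, 1.6000)
τ = (0.1300, 0.1600, 0.0700)

ω₁ − ω₀ = (0.16512500, 0.34240000, 0.16600000)
gyro term ω₀×Iω₀ = (-0.0021, -0.0112, 0.0036)
I·α + gyro = (0.1300, 0.1600, 0.0700)
velocity change Δv = (0.22000000, -0.01333333, 0.10666667)
F = m·Δv/dt = (3.3000, -0.2000, 1.6000)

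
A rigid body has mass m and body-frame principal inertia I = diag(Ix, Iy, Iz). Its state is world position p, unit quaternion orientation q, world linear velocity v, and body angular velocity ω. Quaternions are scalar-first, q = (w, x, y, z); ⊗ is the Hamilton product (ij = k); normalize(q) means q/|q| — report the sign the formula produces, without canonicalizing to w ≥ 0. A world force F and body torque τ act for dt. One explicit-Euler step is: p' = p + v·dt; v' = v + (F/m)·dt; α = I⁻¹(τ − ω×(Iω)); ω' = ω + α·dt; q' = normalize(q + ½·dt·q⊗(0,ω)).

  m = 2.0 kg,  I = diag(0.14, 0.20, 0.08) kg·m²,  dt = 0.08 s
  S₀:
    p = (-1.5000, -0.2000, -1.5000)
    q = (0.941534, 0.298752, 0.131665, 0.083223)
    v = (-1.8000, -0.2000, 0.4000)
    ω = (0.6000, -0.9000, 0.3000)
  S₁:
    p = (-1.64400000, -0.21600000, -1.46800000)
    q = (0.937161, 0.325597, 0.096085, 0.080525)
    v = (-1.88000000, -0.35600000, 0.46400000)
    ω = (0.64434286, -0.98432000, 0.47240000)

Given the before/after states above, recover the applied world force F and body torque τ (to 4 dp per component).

F = (-2.0000, -3.9000, 1.6000)
τ = (0.1100, -0.2000, 0.1400)

Δv = v₁−v₀ = (-0.08000000, -0.15600000, 0.06400000)
m·(v₁−v₀)/dt = (-2.0000, -3.9000, 1.6000)
Δω = ω₁−ω₀ = (0.04434286, -0.08432000, 0.17240000)
τ = I·(Δω/dt) + ω₀×(Iω₀) = (0.1100, -0.2000, 0.1400)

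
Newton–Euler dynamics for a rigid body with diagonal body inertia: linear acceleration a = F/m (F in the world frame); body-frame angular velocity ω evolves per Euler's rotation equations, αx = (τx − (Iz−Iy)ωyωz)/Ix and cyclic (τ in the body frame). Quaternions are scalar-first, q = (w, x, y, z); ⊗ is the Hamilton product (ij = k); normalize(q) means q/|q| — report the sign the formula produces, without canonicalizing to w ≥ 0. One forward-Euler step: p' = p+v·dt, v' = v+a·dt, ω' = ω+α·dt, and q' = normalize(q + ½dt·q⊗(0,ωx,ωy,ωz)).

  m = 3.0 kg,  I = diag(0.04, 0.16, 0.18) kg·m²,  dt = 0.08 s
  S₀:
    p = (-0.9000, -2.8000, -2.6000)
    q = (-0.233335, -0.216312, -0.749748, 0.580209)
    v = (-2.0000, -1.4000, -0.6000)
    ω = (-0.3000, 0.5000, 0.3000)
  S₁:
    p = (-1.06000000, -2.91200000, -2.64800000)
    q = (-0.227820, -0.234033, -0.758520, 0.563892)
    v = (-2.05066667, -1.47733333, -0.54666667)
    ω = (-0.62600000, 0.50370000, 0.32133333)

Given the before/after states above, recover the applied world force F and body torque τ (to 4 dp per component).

Δv = v₁−v₀ = (-0.05066667, -0.07733333, 0.05333333)
applied force F = (-1.9000, -2.9000, 2.0000)
ω₁ − ω₀ = (-0.32600000, 0.00370000, 0.02133333)
applied torque τ = (-0.1600, 0.0200, 0.0300)

F = (-1.9000, -2.9000, 2.0000)
τ = (-0.1600, 0.0200, 0.0300)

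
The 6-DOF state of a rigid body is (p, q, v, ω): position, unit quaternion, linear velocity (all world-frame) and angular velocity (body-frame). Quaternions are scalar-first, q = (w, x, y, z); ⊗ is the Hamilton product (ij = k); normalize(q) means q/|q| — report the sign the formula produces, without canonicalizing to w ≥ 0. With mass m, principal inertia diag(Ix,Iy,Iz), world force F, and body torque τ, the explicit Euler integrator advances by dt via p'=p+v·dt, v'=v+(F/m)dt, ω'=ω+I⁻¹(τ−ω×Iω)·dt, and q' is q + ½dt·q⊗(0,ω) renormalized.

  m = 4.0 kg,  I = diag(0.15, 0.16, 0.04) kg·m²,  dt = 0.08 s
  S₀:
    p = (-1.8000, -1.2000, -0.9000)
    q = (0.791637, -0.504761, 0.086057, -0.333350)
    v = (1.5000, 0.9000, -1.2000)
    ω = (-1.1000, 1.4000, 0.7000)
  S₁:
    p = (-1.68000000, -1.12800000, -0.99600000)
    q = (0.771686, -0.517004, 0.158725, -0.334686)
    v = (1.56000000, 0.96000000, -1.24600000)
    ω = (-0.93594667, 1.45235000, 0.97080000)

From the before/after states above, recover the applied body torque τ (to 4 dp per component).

Δω = ω₁−ω₀ = (0.16405333, 0.05235000, 0.27080000)
τ = I·(Δω/dt) + ω₀×(Iω₀) = (0.1900, 0.0200, 0.1200)

τ = (0.1900, 0.0200, 0.1200)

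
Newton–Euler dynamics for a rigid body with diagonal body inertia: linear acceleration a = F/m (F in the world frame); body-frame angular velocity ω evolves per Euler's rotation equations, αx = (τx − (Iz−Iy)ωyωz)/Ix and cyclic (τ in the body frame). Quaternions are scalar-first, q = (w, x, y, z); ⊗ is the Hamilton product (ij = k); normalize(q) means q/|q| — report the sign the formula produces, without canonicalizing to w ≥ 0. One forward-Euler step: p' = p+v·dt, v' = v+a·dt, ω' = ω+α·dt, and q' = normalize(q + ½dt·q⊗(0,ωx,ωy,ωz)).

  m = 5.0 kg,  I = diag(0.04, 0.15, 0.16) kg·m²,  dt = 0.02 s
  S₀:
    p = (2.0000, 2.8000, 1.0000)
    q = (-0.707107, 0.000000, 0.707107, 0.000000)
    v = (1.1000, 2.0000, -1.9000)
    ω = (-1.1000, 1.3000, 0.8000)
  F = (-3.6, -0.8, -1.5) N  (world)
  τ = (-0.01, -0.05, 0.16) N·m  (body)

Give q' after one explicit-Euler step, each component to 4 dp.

q' = (-0.7162, 0.0134, 0.6978, 0.0021)

Hamilton product q⊗(0,ω) = (-0.9192391, 1.3435033, -0.9192391, 0.2121321)
updated quaternion q' = (-0.7162, 0.0134, 0.6978, 0.0021)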